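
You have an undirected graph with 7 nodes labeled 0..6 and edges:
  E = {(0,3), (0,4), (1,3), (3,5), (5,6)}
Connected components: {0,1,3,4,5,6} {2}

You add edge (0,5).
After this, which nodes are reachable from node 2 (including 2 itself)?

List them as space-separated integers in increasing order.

Before: nodes reachable from 2: {2}
Adding (0,5): both endpoints already in same component. Reachability from 2 unchanged.
After: nodes reachable from 2: {2}

Answer: 2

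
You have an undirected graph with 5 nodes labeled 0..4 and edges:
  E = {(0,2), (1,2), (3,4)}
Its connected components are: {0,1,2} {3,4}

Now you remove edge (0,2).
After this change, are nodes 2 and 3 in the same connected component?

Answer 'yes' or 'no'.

Initial components: {0,1,2} {3,4}
Removing edge (0,2): it was a bridge — component count 2 -> 3.
New components: {0} {1,2} {3,4}
Are 2 and 3 in the same component? no

Answer: no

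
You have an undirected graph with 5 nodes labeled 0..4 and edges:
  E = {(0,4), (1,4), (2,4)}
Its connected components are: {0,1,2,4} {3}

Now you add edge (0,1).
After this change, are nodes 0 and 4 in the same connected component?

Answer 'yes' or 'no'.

Answer: yes

Derivation:
Initial components: {0,1,2,4} {3}
Adding edge (0,1): both already in same component {0,1,2,4}. No change.
New components: {0,1,2,4} {3}
Are 0 and 4 in the same component? yes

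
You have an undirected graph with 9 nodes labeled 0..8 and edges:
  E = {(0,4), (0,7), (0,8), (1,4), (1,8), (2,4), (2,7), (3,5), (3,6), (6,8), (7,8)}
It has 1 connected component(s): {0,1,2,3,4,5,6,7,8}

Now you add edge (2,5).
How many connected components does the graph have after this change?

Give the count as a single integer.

Answer: 1

Derivation:
Initial component count: 1
Add (2,5): endpoints already in same component. Count unchanged: 1.
New component count: 1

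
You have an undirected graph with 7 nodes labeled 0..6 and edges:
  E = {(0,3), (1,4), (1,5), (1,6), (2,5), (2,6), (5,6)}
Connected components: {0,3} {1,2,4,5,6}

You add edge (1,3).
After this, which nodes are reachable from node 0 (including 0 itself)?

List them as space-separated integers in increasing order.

Answer: 0 1 2 3 4 5 6

Derivation:
Before: nodes reachable from 0: {0,3}
Adding (1,3): merges 0's component with another. Reachability grows.
After: nodes reachable from 0: {0,1,2,3,4,5,6}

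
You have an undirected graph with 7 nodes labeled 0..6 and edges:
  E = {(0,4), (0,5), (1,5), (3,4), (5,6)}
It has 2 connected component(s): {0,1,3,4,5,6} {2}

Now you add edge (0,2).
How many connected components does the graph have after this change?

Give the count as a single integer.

Answer: 1

Derivation:
Initial component count: 2
Add (0,2): merges two components. Count decreases: 2 -> 1.
New component count: 1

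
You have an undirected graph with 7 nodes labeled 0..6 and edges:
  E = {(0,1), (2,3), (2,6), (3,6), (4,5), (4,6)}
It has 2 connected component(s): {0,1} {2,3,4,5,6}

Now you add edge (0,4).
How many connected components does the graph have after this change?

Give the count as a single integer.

Answer: 1

Derivation:
Initial component count: 2
Add (0,4): merges two components. Count decreases: 2 -> 1.
New component count: 1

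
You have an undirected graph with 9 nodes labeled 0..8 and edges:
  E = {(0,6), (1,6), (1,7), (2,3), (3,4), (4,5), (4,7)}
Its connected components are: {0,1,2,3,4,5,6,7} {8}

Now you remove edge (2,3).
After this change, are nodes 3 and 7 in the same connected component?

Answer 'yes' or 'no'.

Initial components: {0,1,2,3,4,5,6,7} {8}
Removing edge (2,3): it was a bridge — component count 2 -> 3.
New components: {0,1,3,4,5,6,7} {2} {8}
Are 3 and 7 in the same component? yes

Answer: yes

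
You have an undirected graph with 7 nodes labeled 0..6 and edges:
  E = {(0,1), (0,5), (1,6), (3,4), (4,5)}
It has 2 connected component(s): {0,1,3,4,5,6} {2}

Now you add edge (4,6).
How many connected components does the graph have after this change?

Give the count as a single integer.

Initial component count: 2
Add (4,6): endpoints already in same component. Count unchanged: 2.
New component count: 2

Answer: 2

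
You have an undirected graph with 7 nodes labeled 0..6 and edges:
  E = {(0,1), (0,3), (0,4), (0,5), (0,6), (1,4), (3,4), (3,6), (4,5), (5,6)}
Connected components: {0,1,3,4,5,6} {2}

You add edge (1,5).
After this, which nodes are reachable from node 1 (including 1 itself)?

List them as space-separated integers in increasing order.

Before: nodes reachable from 1: {0,1,3,4,5,6}
Adding (1,5): both endpoints already in same component. Reachability from 1 unchanged.
After: nodes reachable from 1: {0,1,3,4,5,6}

Answer: 0 1 3 4 5 6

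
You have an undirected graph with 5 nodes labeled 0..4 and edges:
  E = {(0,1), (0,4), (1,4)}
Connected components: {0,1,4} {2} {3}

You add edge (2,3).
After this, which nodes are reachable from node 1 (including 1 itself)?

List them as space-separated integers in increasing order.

Answer: 0 1 4

Derivation:
Before: nodes reachable from 1: {0,1,4}
Adding (2,3): merges two components, but neither contains 1. Reachability from 1 unchanged.
After: nodes reachable from 1: {0,1,4}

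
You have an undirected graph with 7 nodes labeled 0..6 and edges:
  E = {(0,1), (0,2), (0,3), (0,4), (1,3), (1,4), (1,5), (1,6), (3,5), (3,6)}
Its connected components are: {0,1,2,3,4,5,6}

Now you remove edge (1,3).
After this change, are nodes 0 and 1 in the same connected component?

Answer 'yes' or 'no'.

Initial components: {0,1,2,3,4,5,6}
Removing edge (1,3): not a bridge — component count unchanged at 1.
New components: {0,1,2,3,4,5,6}
Are 0 and 1 in the same component? yes

Answer: yes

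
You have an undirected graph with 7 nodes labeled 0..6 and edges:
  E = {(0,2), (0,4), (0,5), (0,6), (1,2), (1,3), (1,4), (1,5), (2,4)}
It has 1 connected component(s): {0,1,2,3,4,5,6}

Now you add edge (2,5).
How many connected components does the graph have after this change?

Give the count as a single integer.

Initial component count: 1
Add (2,5): endpoints already in same component. Count unchanged: 1.
New component count: 1

Answer: 1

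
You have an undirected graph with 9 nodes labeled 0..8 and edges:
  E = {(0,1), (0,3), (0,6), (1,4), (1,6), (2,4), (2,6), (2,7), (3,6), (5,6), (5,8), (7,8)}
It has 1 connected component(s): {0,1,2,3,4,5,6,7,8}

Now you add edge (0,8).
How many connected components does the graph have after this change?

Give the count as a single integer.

Initial component count: 1
Add (0,8): endpoints already in same component. Count unchanged: 1.
New component count: 1

Answer: 1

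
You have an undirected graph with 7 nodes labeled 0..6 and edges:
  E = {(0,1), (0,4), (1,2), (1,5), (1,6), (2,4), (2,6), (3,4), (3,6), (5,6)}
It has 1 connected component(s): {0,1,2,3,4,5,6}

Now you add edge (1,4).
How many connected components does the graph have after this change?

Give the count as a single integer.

Initial component count: 1
Add (1,4): endpoints already in same component. Count unchanged: 1.
New component count: 1

Answer: 1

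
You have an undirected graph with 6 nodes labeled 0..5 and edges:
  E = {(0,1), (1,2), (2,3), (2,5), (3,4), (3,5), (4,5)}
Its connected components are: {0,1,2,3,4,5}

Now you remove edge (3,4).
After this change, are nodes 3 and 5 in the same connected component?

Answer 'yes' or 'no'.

Initial components: {0,1,2,3,4,5}
Removing edge (3,4): not a bridge — component count unchanged at 1.
New components: {0,1,2,3,4,5}
Are 3 and 5 in the same component? yes

Answer: yes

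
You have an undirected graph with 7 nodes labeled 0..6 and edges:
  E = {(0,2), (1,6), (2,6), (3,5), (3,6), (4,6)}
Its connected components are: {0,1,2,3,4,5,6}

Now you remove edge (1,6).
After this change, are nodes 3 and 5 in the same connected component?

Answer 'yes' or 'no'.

Initial components: {0,1,2,3,4,5,6}
Removing edge (1,6): it was a bridge — component count 1 -> 2.
New components: {0,2,3,4,5,6} {1}
Are 3 and 5 in the same component? yes

Answer: yes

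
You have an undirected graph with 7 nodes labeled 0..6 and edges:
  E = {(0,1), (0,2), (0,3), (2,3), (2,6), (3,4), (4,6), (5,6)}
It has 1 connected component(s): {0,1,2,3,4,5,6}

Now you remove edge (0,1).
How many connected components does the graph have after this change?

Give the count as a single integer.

Initial component count: 1
Remove (0,1): it was a bridge. Count increases: 1 -> 2.
  After removal, components: {0,2,3,4,5,6} {1}
New component count: 2

Answer: 2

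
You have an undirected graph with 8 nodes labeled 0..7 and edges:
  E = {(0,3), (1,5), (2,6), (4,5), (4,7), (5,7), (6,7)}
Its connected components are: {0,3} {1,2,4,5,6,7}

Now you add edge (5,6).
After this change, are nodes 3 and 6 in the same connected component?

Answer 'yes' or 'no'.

Initial components: {0,3} {1,2,4,5,6,7}
Adding edge (5,6): both already in same component {1,2,4,5,6,7}. No change.
New components: {0,3} {1,2,4,5,6,7}
Are 3 and 6 in the same component? no

Answer: no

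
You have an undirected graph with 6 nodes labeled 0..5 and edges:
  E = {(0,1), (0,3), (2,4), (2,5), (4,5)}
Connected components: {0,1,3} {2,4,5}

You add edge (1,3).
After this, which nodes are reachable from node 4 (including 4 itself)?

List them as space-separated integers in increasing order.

Answer: 2 4 5

Derivation:
Before: nodes reachable from 4: {2,4,5}
Adding (1,3): both endpoints already in same component. Reachability from 4 unchanged.
After: nodes reachable from 4: {2,4,5}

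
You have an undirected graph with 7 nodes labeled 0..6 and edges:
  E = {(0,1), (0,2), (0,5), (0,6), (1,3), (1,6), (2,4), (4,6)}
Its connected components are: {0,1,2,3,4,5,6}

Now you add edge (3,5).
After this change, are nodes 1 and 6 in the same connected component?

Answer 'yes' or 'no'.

Answer: yes

Derivation:
Initial components: {0,1,2,3,4,5,6}
Adding edge (3,5): both already in same component {0,1,2,3,4,5,6}. No change.
New components: {0,1,2,3,4,5,6}
Are 1 and 6 in the same component? yes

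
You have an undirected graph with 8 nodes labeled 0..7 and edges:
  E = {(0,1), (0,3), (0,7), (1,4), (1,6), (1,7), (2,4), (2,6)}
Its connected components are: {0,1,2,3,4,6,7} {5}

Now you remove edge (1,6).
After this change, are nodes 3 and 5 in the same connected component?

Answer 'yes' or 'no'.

Initial components: {0,1,2,3,4,6,7} {5}
Removing edge (1,6): not a bridge — component count unchanged at 2.
New components: {0,1,2,3,4,6,7} {5}
Are 3 and 5 in the same component? no

Answer: no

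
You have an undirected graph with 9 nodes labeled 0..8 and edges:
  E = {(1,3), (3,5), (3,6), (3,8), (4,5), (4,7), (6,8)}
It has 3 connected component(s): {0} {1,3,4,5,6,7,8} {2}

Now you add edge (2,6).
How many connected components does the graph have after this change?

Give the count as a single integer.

Answer: 2

Derivation:
Initial component count: 3
Add (2,6): merges two components. Count decreases: 3 -> 2.
New component count: 2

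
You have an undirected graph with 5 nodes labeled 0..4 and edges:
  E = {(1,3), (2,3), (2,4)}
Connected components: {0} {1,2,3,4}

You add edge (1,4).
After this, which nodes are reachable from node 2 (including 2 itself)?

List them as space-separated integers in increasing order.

Answer: 1 2 3 4

Derivation:
Before: nodes reachable from 2: {1,2,3,4}
Adding (1,4): both endpoints already in same component. Reachability from 2 unchanged.
After: nodes reachable from 2: {1,2,3,4}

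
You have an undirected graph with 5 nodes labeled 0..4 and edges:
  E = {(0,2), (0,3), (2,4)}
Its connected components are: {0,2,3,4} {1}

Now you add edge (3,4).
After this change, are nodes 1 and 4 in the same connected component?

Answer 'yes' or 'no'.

Initial components: {0,2,3,4} {1}
Adding edge (3,4): both already in same component {0,2,3,4}. No change.
New components: {0,2,3,4} {1}
Are 1 and 4 in the same component? no

Answer: no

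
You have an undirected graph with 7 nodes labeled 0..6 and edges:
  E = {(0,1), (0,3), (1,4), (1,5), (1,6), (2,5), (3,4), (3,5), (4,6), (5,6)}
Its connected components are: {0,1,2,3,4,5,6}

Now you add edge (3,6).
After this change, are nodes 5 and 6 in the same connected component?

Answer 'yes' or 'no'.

Answer: yes

Derivation:
Initial components: {0,1,2,3,4,5,6}
Adding edge (3,6): both already in same component {0,1,2,3,4,5,6}. No change.
New components: {0,1,2,3,4,5,6}
Are 5 and 6 in the same component? yes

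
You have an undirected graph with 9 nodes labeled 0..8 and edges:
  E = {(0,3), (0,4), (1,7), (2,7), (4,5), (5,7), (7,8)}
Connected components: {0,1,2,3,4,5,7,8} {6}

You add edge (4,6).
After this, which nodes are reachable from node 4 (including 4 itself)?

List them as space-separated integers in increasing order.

Before: nodes reachable from 4: {0,1,2,3,4,5,7,8}
Adding (4,6): merges 4's component with another. Reachability grows.
After: nodes reachable from 4: {0,1,2,3,4,5,6,7,8}

Answer: 0 1 2 3 4 5 6 7 8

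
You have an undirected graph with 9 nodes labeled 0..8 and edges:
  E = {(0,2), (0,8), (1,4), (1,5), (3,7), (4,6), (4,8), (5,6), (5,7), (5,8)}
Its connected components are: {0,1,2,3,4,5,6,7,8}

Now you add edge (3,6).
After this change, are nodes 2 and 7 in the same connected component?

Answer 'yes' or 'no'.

Answer: yes

Derivation:
Initial components: {0,1,2,3,4,5,6,7,8}
Adding edge (3,6): both already in same component {0,1,2,3,4,5,6,7,8}. No change.
New components: {0,1,2,3,4,5,6,7,8}
Are 2 and 7 in the same component? yes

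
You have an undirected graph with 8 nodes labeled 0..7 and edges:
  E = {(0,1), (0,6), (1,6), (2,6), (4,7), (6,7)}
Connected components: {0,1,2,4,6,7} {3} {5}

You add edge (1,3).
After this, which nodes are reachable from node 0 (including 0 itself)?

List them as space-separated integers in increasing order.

Answer: 0 1 2 3 4 6 7

Derivation:
Before: nodes reachable from 0: {0,1,2,4,6,7}
Adding (1,3): merges 0's component with another. Reachability grows.
After: nodes reachable from 0: {0,1,2,3,4,6,7}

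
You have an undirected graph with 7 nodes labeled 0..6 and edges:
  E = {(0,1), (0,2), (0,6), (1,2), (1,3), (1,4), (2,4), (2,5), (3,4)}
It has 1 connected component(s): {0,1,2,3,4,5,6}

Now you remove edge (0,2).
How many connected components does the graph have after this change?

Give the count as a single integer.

Initial component count: 1
Remove (0,2): not a bridge. Count unchanged: 1.
  After removal, components: {0,1,2,3,4,5,6}
New component count: 1

Answer: 1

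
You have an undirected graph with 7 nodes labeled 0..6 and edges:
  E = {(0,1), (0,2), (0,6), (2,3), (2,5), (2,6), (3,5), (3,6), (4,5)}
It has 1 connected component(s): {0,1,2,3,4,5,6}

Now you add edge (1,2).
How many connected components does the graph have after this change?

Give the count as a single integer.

Answer: 1

Derivation:
Initial component count: 1
Add (1,2): endpoints already in same component. Count unchanged: 1.
New component count: 1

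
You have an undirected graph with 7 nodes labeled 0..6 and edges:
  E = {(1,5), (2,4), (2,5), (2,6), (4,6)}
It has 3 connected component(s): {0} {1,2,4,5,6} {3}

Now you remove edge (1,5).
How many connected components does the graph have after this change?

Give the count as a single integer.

Initial component count: 3
Remove (1,5): it was a bridge. Count increases: 3 -> 4.
  After removal, components: {0} {1} {2,4,5,6} {3}
New component count: 4

Answer: 4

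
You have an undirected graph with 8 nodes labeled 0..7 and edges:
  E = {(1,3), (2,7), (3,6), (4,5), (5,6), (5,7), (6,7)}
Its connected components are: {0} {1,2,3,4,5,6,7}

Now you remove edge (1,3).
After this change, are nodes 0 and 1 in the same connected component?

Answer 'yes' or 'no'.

Answer: no

Derivation:
Initial components: {0} {1,2,3,4,5,6,7}
Removing edge (1,3): it was a bridge — component count 2 -> 3.
New components: {0} {1} {2,3,4,5,6,7}
Are 0 and 1 in the same component? no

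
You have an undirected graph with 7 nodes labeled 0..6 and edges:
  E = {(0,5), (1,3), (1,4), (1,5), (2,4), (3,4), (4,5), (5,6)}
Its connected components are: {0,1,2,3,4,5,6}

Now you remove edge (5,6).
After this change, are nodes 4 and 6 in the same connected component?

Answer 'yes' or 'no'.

Answer: no

Derivation:
Initial components: {0,1,2,3,4,5,6}
Removing edge (5,6): it was a bridge — component count 1 -> 2.
New components: {0,1,2,3,4,5} {6}
Are 4 and 6 in the same component? no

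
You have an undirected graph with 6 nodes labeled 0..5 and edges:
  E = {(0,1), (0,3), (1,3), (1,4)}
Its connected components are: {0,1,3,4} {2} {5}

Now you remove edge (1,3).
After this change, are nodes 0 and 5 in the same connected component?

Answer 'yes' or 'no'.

Initial components: {0,1,3,4} {2} {5}
Removing edge (1,3): not a bridge — component count unchanged at 3.
New components: {0,1,3,4} {2} {5}
Are 0 and 5 in the same component? no

Answer: no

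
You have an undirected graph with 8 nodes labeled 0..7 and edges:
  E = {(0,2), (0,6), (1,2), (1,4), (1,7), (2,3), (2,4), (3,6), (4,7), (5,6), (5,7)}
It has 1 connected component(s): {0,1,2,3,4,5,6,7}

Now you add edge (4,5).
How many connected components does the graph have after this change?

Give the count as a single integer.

Initial component count: 1
Add (4,5): endpoints already in same component. Count unchanged: 1.
New component count: 1

Answer: 1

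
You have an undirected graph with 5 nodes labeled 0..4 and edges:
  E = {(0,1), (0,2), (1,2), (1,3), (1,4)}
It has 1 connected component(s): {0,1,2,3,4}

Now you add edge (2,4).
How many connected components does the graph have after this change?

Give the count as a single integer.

Initial component count: 1
Add (2,4): endpoints already in same component. Count unchanged: 1.
New component count: 1

Answer: 1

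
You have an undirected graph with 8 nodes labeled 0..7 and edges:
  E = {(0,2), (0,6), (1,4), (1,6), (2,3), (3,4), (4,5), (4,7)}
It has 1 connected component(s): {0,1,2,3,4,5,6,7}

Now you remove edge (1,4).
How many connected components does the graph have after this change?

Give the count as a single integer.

Initial component count: 1
Remove (1,4): not a bridge. Count unchanged: 1.
  After removal, components: {0,1,2,3,4,5,6,7}
New component count: 1

Answer: 1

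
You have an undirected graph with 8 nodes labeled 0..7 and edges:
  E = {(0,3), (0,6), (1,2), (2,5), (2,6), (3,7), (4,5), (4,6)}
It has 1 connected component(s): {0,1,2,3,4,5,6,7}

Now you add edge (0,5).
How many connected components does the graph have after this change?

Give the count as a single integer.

Answer: 1

Derivation:
Initial component count: 1
Add (0,5): endpoints already in same component. Count unchanged: 1.
New component count: 1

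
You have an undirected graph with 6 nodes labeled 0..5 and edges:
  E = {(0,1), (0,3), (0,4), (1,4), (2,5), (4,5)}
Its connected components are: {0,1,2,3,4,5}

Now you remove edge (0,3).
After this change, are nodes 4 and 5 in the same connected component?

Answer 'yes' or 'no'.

Initial components: {0,1,2,3,4,5}
Removing edge (0,3): it was a bridge — component count 1 -> 2.
New components: {0,1,2,4,5} {3}
Are 4 and 5 in the same component? yes

Answer: yes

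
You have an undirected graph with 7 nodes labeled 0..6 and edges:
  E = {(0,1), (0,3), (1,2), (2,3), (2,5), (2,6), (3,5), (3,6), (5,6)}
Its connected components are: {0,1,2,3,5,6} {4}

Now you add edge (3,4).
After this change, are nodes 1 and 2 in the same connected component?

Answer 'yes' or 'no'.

Answer: yes

Derivation:
Initial components: {0,1,2,3,5,6} {4}
Adding edge (3,4): merges {0,1,2,3,5,6} and {4}.
New components: {0,1,2,3,4,5,6}
Are 1 and 2 in the same component? yes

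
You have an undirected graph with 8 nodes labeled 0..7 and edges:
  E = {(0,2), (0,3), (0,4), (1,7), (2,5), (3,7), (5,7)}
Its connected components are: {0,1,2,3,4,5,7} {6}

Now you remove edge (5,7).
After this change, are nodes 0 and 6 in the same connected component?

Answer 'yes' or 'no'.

Answer: no

Derivation:
Initial components: {0,1,2,3,4,5,7} {6}
Removing edge (5,7): not a bridge — component count unchanged at 2.
New components: {0,1,2,3,4,5,7} {6}
Are 0 and 6 in the same component? no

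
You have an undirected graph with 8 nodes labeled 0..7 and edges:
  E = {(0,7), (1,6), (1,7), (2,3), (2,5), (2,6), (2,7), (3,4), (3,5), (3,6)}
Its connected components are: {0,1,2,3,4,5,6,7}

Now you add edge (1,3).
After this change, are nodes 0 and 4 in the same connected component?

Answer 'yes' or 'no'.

Initial components: {0,1,2,3,4,5,6,7}
Adding edge (1,3): both already in same component {0,1,2,3,4,5,6,7}. No change.
New components: {0,1,2,3,4,5,6,7}
Are 0 and 4 in the same component? yes

Answer: yes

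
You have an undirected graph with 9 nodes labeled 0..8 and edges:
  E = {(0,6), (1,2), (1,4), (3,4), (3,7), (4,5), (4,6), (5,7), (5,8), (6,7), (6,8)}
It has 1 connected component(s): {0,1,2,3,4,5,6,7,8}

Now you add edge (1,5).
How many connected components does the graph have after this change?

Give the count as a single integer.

Answer: 1

Derivation:
Initial component count: 1
Add (1,5): endpoints already in same component. Count unchanged: 1.
New component count: 1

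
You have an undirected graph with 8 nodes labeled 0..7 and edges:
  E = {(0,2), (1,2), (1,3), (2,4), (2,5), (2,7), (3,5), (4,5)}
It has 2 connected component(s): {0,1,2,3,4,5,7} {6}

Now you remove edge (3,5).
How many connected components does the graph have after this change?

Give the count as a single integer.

Initial component count: 2
Remove (3,5): not a bridge. Count unchanged: 2.
  After removal, components: {0,1,2,3,4,5,7} {6}
New component count: 2

Answer: 2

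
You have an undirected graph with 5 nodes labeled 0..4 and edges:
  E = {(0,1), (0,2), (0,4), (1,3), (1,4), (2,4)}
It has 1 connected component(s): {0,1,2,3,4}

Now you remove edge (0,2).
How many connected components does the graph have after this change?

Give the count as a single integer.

Answer: 1

Derivation:
Initial component count: 1
Remove (0,2): not a bridge. Count unchanged: 1.
  After removal, components: {0,1,2,3,4}
New component count: 1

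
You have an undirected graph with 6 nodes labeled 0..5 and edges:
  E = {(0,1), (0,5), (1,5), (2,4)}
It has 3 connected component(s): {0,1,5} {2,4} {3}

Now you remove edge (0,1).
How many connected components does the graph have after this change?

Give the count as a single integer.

Answer: 3

Derivation:
Initial component count: 3
Remove (0,1): not a bridge. Count unchanged: 3.
  After removal, components: {0,1,5} {2,4} {3}
New component count: 3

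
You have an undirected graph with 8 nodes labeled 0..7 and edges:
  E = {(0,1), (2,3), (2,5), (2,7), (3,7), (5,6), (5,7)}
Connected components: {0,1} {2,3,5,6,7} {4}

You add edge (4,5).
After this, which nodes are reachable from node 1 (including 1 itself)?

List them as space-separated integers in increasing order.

Answer: 0 1

Derivation:
Before: nodes reachable from 1: {0,1}
Adding (4,5): merges two components, but neither contains 1. Reachability from 1 unchanged.
After: nodes reachable from 1: {0,1}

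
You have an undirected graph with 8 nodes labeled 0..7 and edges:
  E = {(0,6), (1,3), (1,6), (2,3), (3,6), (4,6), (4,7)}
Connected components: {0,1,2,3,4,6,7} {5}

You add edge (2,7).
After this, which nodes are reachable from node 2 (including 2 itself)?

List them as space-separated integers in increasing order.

Before: nodes reachable from 2: {0,1,2,3,4,6,7}
Adding (2,7): both endpoints already in same component. Reachability from 2 unchanged.
After: nodes reachable from 2: {0,1,2,3,4,6,7}

Answer: 0 1 2 3 4 6 7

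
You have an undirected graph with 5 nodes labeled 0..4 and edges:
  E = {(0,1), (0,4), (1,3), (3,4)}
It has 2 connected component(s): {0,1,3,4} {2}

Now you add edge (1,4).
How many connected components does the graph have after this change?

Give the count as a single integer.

Answer: 2

Derivation:
Initial component count: 2
Add (1,4): endpoints already in same component. Count unchanged: 2.
New component count: 2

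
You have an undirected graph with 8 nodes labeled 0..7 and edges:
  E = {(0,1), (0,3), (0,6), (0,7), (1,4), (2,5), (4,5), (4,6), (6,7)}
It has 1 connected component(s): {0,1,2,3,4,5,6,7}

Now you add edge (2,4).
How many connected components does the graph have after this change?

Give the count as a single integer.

Answer: 1

Derivation:
Initial component count: 1
Add (2,4): endpoints already in same component. Count unchanged: 1.
New component count: 1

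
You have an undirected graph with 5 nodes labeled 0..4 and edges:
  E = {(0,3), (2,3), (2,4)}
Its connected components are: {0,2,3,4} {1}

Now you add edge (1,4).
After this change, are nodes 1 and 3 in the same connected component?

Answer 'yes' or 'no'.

Initial components: {0,2,3,4} {1}
Adding edge (1,4): merges {1} and {0,2,3,4}.
New components: {0,1,2,3,4}
Are 1 and 3 in the same component? yes

Answer: yes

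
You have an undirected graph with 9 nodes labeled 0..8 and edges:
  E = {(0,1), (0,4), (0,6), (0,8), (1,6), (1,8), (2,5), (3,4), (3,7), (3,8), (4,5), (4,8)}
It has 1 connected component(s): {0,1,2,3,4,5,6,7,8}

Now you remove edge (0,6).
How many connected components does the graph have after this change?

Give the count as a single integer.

Answer: 1

Derivation:
Initial component count: 1
Remove (0,6): not a bridge. Count unchanged: 1.
  After removal, components: {0,1,2,3,4,5,6,7,8}
New component count: 1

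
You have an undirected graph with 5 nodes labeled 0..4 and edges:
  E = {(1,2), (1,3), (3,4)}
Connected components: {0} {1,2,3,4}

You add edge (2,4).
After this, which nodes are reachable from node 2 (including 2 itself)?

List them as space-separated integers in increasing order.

Answer: 1 2 3 4

Derivation:
Before: nodes reachable from 2: {1,2,3,4}
Adding (2,4): both endpoints already in same component. Reachability from 2 unchanged.
After: nodes reachable from 2: {1,2,3,4}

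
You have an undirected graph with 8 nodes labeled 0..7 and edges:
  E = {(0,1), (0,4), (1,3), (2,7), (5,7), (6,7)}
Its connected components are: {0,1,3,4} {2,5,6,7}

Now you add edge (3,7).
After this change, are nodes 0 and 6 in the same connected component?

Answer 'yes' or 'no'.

Answer: yes

Derivation:
Initial components: {0,1,3,4} {2,5,6,7}
Adding edge (3,7): merges {0,1,3,4} and {2,5,6,7}.
New components: {0,1,2,3,4,5,6,7}
Are 0 and 6 in the same component? yes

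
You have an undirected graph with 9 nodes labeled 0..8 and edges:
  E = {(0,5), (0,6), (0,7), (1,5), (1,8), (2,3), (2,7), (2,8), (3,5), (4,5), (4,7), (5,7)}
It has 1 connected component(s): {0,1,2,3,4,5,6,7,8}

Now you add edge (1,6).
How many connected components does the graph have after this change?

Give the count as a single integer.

Answer: 1

Derivation:
Initial component count: 1
Add (1,6): endpoints already in same component. Count unchanged: 1.
New component count: 1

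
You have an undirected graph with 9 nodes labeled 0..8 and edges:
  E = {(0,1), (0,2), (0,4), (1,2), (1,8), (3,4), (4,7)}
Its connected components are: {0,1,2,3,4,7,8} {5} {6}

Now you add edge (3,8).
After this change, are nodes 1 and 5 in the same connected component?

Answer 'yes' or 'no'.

Initial components: {0,1,2,3,4,7,8} {5} {6}
Adding edge (3,8): both already in same component {0,1,2,3,4,7,8}. No change.
New components: {0,1,2,3,4,7,8} {5} {6}
Are 1 and 5 in the same component? no

Answer: no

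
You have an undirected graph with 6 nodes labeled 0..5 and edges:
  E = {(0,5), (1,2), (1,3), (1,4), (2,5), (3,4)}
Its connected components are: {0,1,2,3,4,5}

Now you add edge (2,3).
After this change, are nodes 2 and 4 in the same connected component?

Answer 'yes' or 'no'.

Answer: yes

Derivation:
Initial components: {0,1,2,3,4,5}
Adding edge (2,3): both already in same component {0,1,2,3,4,5}. No change.
New components: {0,1,2,3,4,5}
Are 2 and 4 in the same component? yes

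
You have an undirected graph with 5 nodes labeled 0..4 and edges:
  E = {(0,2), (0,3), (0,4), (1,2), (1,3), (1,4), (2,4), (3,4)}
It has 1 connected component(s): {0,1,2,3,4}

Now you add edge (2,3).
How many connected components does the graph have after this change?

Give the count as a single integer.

Initial component count: 1
Add (2,3): endpoints already in same component. Count unchanged: 1.
New component count: 1

Answer: 1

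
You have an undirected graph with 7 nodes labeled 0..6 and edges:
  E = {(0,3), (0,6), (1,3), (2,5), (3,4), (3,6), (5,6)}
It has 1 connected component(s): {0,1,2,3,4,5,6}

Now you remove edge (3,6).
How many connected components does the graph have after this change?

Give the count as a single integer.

Initial component count: 1
Remove (3,6): not a bridge. Count unchanged: 1.
  After removal, components: {0,1,2,3,4,5,6}
New component count: 1

Answer: 1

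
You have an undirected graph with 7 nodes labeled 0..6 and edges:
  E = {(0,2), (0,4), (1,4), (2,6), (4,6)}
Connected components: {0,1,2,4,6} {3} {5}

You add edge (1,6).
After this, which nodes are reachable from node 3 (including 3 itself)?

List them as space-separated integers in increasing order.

Answer: 3

Derivation:
Before: nodes reachable from 3: {3}
Adding (1,6): both endpoints already in same component. Reachability from 3 unchanged.
After: nodes reachable from 3: {3}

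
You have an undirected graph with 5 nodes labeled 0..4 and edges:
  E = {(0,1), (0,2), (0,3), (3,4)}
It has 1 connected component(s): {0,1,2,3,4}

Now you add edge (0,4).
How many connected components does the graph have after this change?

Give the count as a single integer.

Initial component count: 1
Add (0,4): endpoints already in same component. Count unchanged: 1.
New component count: 1

Answer: 1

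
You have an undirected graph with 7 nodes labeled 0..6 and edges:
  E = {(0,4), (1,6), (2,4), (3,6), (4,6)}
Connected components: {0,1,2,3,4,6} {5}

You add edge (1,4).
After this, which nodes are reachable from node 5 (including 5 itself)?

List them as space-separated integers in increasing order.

Before: nodes reachable from 5: {5}
Adding (1,4): both endpoints already in same component. Reachability from 5 unchanged.
After: nodes reachable from 5: {5}

Answer: 5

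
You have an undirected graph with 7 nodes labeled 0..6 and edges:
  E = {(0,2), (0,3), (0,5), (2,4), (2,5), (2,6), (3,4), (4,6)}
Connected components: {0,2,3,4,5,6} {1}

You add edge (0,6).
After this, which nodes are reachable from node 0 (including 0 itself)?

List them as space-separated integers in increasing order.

Answer: 0 2 3 4 5 6

Derivation:
Before: nodes reachable from 0: {0,2,3,4,5,6}
Adding (0,6): both endpoints already in same component. Reachability from 0 unchanged.
After: nodes reachable from 0: {0,2,3,4,5,6}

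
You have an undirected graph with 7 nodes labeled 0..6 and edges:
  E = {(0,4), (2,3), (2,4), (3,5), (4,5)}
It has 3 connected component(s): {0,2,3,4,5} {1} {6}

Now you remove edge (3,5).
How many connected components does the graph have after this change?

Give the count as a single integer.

Initial component count: 3
Remove (3,5): not a bridge. Count unchanged: 3.
  After removal, components: {0,2,3,4,5} {1} {6}
New component count: 3

Answer: 3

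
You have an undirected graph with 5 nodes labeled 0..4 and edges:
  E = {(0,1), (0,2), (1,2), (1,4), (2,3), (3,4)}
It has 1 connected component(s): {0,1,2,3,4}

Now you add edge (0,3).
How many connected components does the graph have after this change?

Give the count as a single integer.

Answer: 1

Derivation:
Initial component count: 1
Add (0,3): endpoints already in same component. Count unchanged: 1.
New component count: 1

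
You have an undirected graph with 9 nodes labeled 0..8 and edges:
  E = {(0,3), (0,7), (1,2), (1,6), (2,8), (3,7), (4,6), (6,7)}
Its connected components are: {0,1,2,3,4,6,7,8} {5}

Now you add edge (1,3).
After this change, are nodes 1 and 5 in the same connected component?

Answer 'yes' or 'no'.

Initial components: {0,1,2,3,4,6,7,8} {5}
Adding edge (1,3): both already in same component {0,1,2,3,4,6,7,8}. No change.
New components: {0,1,2,3,4,6,7,8} {5}
Are 1 and 5 in the same component? no

Answer: no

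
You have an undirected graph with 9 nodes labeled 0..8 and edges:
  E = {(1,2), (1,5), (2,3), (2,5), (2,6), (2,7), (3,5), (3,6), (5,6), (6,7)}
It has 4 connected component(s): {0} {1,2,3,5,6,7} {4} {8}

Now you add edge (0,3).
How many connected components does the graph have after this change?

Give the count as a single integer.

Initial component count: 4
Add (0,3): merges two components. Count decreases: 4 -> 3.
New component count: 3

Answer: 3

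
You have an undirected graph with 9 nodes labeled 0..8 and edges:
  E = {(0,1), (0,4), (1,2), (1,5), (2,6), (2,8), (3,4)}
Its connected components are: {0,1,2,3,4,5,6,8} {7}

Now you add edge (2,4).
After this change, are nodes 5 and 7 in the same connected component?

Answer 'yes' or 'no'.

Answer: no

Derivation:
Initial components: {0,1,2,3,4,5,6,8} {7}
Adding edge (2,4): both already in same component {0,1,2,3,4,5,6,8}. No change.
New components: {0,1,2,3,4,5,6,8} {7}
Are 5 and 7 in the same component? no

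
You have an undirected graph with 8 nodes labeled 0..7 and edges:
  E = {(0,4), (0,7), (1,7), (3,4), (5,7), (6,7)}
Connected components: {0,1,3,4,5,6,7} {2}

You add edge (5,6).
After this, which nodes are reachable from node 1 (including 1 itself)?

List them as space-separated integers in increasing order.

Answer: 0 1 3 4 5 6 7

Derivation:
Before: nodes reachable from 1: {0,1,3,4,5,6,7}
Adding (5,6): both endpoints already in same component. Reachability from 1 unchanged.
After: nodes reachable from 1: {0,1,3,4,5,6,7}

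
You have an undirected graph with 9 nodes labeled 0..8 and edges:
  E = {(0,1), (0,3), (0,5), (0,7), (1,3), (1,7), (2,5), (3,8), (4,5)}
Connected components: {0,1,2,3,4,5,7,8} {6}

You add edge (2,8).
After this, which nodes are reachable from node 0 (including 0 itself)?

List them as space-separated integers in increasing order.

Answer: 0 1 2 3 4 5 7 8

Derivation:
Before: nodes reachable from 0: {0,1,2,3,4,5,7,8}
Adding (2,8): both endpoints already in same component. Reachability from 0 unchanged.
After: nodes reachable from 0: {0,1,2,3,4,5,7,8}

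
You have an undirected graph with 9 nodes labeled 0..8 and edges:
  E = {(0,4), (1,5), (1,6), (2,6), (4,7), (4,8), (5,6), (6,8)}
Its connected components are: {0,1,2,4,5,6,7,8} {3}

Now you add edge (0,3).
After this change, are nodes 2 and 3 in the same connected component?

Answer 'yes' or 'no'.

Initial components: {0,1,2,4,5,6,7,8} {3}
Adding edge (0,3): merges {0,1,2,4,5,6,7,8} and {3}.
New components: {0,1,2,3,4,5,6,7,8}
Are 2 and 3 in the same component? yes

Answer: yes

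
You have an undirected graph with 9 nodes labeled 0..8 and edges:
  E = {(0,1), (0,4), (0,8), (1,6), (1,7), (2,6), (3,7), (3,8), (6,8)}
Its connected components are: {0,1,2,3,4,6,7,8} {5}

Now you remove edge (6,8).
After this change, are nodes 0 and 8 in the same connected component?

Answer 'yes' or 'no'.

Initial components: {0,1,2,3,4,6,7,8} {5}
Removing edge (6,8): not a bridge — component count unchanged at 2.
New components: {0,1,2,3,4,6,7,8} {5}
Are 0 and 8 in the same component? yes

Answer: yes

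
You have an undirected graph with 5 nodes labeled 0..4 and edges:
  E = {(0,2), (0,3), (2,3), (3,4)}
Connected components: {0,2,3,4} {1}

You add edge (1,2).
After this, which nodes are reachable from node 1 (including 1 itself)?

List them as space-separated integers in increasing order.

Answer: 0 1 2 3 4

Derivation:
Before: nodes reachable from 1: {1}
Adding (1,2): merges 1's component with another. Reachability grows.
After: nodes reachable from 1: {0,1,2,3,4}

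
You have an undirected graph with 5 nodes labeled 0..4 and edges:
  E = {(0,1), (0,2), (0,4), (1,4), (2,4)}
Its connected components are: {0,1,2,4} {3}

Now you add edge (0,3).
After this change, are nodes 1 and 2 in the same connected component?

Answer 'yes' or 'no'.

Initial components: {0,1,2,4} {3}
Adding edge (0,3): merges {0,1,2,4} and {3}.
New components: {0,1,2,3,4}
Are 1 and 2 in the same component? yes

Answer: yes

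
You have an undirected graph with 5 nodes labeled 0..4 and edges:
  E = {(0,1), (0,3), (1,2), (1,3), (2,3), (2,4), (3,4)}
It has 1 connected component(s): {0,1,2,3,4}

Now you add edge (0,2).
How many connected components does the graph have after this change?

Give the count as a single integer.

Initial component count: 1
Add (0,2): endpoints already in same component. Count unchanged: 1.
New component count: 1

Answer: 1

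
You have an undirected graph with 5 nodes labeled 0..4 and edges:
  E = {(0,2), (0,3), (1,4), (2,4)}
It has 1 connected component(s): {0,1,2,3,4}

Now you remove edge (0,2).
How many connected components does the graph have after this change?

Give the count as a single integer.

Answer: 2

Derivation:
Initial component count: 1
Remove (0,2): it was a bridge. Count increases: 1 -> 2.
  After removal, components: {0,3} {1,2,4}
New component count: 2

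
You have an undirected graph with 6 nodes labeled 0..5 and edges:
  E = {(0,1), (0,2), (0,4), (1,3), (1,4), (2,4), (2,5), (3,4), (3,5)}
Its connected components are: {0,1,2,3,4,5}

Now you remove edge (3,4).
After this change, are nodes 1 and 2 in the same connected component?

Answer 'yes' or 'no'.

Initial components: {0,1,2,3,4,5}
Removing edge (3,4): not a bridge — component count unchanged at 1.
New components: {0,1,2,3,4,5}
Are 1 and 2 in the same component? yes

Answer: yes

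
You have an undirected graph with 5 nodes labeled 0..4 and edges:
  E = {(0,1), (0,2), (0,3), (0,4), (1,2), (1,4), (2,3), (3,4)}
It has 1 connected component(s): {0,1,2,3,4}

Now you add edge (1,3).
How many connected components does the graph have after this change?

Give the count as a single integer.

Initial component count: 1
Add (1,3): endpoints already in same component. Count unchanged: 1.
New component count: 1

Answer: 1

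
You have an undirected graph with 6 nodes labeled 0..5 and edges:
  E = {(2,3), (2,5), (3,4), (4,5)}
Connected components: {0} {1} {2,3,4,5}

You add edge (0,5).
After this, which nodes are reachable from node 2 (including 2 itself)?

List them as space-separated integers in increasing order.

Answer: 0 2 3 4 5

Derivation:
Before: nodes reachable from 2: {2,3,4,5}
Adding (0,5): merges 2's component with another. Reachability grows.
After: nodes reachable from 2: {0,2,3,4,5}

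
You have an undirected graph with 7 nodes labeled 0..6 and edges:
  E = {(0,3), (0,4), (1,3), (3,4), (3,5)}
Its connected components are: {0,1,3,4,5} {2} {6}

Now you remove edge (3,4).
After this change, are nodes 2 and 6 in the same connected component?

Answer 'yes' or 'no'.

Initial components: {0,1,3,4,5} {2} {6}
Removing edge (3,4): not a bridge — component count unchanged at 3.
New components: {0,1,3,4,5} {2} {6}
Are 2 and 6 in the same component? no

Answer: no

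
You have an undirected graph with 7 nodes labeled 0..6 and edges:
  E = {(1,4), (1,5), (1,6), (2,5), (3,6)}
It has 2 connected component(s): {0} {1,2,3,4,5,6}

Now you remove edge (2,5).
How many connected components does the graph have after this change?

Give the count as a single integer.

Initial component count: 2
Remove (2,5): it was a bridge. Count increases: 2 -> 3.
  After removal, components: {0} {1,3,4,5,6} {2}
New component count: 3

Answer: 3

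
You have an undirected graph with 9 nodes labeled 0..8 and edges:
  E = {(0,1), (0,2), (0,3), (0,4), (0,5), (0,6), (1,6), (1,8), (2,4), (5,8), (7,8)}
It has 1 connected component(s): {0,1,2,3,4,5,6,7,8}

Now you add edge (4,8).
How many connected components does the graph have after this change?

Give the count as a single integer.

Initial component count: 1
Add (4,8): endpoints already in same component. Count unchanged: 1.
New component count: 1

Answer: 1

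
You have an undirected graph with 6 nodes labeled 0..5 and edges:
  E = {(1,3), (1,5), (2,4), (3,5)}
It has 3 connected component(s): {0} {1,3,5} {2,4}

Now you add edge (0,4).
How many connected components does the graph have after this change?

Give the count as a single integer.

Answer: 2

Derivation:
Initial component count: 3
Add (0,4): merges two components. Count decreases: 3 -> 2.
New component count: 2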